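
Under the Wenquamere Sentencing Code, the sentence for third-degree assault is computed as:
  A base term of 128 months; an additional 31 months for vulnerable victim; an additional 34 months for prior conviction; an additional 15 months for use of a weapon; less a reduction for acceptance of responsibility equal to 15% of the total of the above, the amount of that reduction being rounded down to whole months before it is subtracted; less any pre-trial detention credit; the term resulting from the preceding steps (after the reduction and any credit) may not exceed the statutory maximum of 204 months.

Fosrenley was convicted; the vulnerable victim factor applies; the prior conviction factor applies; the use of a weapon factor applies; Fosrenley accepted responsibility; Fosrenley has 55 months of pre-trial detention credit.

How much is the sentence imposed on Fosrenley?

Vulnerable victim enhancement: +31 months
Prior conviction enhancement: +34 months
Use of a weapon enhancement: +15 months
Adjusted term: 128 months + 31 months + 34 months + 15 months = 208 months
Acceptance of responsibility reduction: 15% of 208 months = 31 months (rounded down)
After reduction: 208 − 31 = 177 months
Less pre-trial detention credit: 177 months − 55 months = 122 months
Cap at 204 months: 122 months is within the cap, no reduction.

Sentence: 122 months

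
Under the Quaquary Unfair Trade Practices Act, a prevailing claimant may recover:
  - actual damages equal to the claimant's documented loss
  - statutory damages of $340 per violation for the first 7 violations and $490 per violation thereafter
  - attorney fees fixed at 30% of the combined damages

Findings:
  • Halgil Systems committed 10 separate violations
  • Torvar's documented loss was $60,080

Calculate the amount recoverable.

First 7 violations: 7 × $340 = $2,380
Remaining violations: (10 − 7) × $490 = $1,470
Statutory damages: $2,380 + $1,470 = $3,850
Combined damages: $60,080 + $3,850 = $63,930
Attorney fees: 30% of $63,930 = $19,179
Total recovery: $63,930 + $19,179 = $83,109

$83,109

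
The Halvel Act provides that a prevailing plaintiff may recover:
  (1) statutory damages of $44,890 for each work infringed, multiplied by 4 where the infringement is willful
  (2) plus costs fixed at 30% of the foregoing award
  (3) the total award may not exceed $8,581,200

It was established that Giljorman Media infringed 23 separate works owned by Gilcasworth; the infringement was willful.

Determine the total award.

Statutory damages: 23 × $44,890 = $1,032,470
Multiplied by 4: 4 × $1,032,470 = $4,129,880
Costs: 30% of $4,129,880 = $1,238,964
Award plus costs: $4,129,880 + $1,238,964 = $5,368,844
Cap at $8,581,200: $5,368,844 is within the cap, no reduction.

$5,368,844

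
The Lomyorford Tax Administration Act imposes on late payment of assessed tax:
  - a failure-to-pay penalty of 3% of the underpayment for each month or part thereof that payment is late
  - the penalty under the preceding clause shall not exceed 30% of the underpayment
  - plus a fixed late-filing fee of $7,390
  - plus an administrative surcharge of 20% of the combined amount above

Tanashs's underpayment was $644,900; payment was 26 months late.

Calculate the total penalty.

$241,032

Accrued rate: 3% × 26 = 78%, capped at 30% → 30%
Failure-to-pay penalty: 30% of $644,900 = $193,470
Penalty before surcharge: $193,470 + $7,390 = $200,860
Administrative surcharge: 20% of $200,860 = $40,172
Total penalty: $200,860 + $40,172 = $241,032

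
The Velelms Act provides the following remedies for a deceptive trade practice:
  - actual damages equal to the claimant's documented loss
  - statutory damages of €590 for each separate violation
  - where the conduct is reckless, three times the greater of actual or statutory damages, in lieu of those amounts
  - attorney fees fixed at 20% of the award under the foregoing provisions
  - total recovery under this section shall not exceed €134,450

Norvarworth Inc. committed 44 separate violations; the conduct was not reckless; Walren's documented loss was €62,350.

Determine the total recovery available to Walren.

€105,972

Statutory damages: 44 × €590 = €25,960
Conduct not reckless: the in-lieu enhancement does not apply.
Actual plus statutory damages: €62,350 + €25,960 = €88,310
Attorney fees: 20% of €88,310 = €17,662
Total before cap: €88,310 + €17,662 = €105,972
Cap at €134,450: €105,972 is within the cap, no reduction.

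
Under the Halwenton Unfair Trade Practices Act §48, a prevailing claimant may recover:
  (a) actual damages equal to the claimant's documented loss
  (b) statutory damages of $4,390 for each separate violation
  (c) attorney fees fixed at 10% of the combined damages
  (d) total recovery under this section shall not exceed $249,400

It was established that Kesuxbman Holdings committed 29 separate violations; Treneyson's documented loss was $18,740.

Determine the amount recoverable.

$160,655

Statutory damages: 29 × $4,390 = $127,310
Combined damages: $18,740 + $127,310 = $146,050
Attorney fees: 10% of $146,050 = $14,605
Total before cap: $146,050 + $14,605 = $160,655
Cap at $249,400: $160,655 is within the cap, no reduction.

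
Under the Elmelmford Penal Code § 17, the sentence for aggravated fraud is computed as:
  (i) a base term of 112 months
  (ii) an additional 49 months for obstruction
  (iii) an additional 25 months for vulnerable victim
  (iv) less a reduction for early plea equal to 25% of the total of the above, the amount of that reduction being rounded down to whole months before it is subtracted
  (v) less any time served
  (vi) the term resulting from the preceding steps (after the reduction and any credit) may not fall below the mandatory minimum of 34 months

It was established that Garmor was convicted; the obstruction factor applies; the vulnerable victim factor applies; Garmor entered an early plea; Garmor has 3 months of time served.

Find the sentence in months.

Obstruction enhancement: +49 months
Vulnerable victim enhancement: +25 months
Adjusted term: 112 months + 49 months + 25 months = 186 months
Early plea reduction: 25% of 186 months = 46 months (rounded down)
After reduction: 186 − 46 = 140 months
Less time served: 140 months − 3 months = 137 months
Minimum 34 months: 137 months meets the minimum, no increase.

Sentence: 137 months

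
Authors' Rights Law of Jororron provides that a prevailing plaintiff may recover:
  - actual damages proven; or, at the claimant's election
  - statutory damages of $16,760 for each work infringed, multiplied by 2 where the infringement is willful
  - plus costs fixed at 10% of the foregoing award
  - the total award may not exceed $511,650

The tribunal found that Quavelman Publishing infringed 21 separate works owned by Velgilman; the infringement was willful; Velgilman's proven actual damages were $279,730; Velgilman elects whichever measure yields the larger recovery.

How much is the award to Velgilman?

Award: $511,650

Statutory damages: 21 × $16,760 = $351,960
Doubled: 2 × $351,960 = $703,920
Greater of actual damages ($279,730) or enhanced statutory damages ($703,920): $703,920
Costs: 10% of $703,920 = $70,392
Award plus costs: $703,920 + $70,392 = $774,312
Cap at $511,650: $774,312 exceeds the cap → $511,650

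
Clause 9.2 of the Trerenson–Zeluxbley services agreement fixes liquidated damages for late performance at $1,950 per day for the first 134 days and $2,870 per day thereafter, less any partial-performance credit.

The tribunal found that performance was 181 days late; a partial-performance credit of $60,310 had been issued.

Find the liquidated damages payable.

First 134 days: 134 × $1,950 = $261,300
Remaining days: (181 − 134) × $2,870 = $134,890
Accrued per-day damages: $261,300 + $134,890 = $396,190
Less partial-performance credit: $396,190 − $60,310 = $335,880

Liquidated damages: $335,880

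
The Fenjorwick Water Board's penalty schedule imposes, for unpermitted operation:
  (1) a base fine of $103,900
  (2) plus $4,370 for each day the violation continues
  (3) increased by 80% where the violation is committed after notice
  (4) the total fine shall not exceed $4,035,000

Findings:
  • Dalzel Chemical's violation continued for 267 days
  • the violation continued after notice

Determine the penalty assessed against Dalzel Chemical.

$2,287,242

Per-day component: 267 × $4,370 = $1,166,790
Base plus per-day: $103,900 + $1,166,790 = $1,270,690
Enhancement: 80% of $1,270,690 = $1,016,552
Enhanced fine: $1,270,690 + $1,016,552 = $2,287,242
Cap at $4,035,000: $2,287,242 is within the cap, no reduction.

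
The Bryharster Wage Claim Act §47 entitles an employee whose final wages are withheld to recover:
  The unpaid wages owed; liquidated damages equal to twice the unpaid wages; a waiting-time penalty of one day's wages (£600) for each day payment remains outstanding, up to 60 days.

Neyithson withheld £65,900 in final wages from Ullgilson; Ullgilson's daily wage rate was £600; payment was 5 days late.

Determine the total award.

Doubled: 2 × £65,900 = £131,800
Penalty days: min(5, 60) = 5
Waiting-time penalty: 5 × £600 = £3,000
Total award: £65,900 + £131,800 + £3,000 = £200,700

£200,700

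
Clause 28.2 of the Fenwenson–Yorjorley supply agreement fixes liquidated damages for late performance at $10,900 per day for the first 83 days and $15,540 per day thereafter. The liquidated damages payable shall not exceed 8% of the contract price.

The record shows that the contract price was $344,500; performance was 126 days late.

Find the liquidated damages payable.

First 83 days: 83 × $10,900 = $904,700
Remaining days: (126 − 83) × $15,540 = $668,220
Accrued per-day damages: $904,700 + $668,220 = $1,572,920
Cap: 8% of $344,500 = $27,560
Cap at $27,560: $1,572,920 exceeds the cap → $27,560

$27,560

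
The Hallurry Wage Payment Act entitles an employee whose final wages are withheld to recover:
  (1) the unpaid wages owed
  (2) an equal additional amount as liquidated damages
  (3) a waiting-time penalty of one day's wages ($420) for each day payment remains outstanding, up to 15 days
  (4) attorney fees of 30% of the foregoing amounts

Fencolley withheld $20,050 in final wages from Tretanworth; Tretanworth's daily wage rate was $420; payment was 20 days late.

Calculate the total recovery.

Liquidated damages (equal amount): $20,050
Penalty days: min(20, 15) = 15
Waiting-time penalty: 15 × $420 = $6,300
Subtotal: $20,050 + $20,050 + $6,300 = $46,400
Attorney fees: 30% of $46,400 = $13,920
Total award: $46,400 + $13,920 = $60,320

$60,320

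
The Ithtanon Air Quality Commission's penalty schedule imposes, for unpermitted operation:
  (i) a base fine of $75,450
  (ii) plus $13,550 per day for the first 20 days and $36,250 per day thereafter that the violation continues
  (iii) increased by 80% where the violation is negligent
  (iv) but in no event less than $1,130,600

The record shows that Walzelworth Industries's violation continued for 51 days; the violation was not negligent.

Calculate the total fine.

Civil penalty: $1,470,200

First 20 days: 20 × $13,550 = $271,000
Remaining days: (51 − 20) × $36,250 = $1,123,750
Per-day component: $271,000 + $1,123,750 = $1,394,750
Base plus per-day: $75,450 + $1,394,750 = $1,470,200
The violation was not negligent: no 80% increase.
Minimum $1,130,600: $1,470,200 meets the minimum, no increase.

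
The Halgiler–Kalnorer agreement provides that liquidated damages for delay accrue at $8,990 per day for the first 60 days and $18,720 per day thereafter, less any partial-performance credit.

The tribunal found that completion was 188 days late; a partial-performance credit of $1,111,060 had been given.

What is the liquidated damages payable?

First 60 days: 60 × $8,990 = $539,400
Remaining days: (188 − 60) × $18,720 = $2,396,160
Accrued per-day damages: $539,400 + $2,396,160 = $2,935,560
Less partial-performance credit: $2,935,560 − $1,111,060 = $1,824,500

Liquidated damages: $1,824,500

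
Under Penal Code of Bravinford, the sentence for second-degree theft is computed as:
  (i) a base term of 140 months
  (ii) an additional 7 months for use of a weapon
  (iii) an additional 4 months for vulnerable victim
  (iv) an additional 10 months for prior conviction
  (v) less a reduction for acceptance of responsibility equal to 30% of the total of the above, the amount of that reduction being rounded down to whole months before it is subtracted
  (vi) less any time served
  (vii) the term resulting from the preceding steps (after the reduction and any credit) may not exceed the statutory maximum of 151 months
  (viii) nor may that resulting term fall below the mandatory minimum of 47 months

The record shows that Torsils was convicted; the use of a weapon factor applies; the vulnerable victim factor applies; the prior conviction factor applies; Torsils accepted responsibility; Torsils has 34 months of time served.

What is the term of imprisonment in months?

79 months

Use of a weapon enhancement: +7 months
Vulnerable victim enhancement: +4 months
Prior conviction enhancement: +10 months
Adjusted term: 140 months + 7 months + 4 months + 10 months = 161 months
Acceptance of responsibility reduction: 30% of 161 months = 48 months (rounded down)
After reduction: 161 − 48 = 113 months
Less time served: 113 months − 34 months = 79 months
Cap at 151 months: 79 months is within the cap, no reduction.
Minimum 47 months: 79 months meets the minimum, no increase.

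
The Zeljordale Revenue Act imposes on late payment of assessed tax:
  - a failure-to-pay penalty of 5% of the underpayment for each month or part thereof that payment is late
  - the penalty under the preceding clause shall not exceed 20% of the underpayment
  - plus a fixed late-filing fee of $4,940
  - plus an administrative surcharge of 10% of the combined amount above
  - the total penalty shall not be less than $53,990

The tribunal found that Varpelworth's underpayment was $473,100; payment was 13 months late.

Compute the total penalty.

Accrued rate: 5% × 13 = 65%, capped at 20% → 20%
Failure-to-pay penalty: 20% of $473,100 = $94,620
Penalty before surcharge: $94,620 + $4,940 = $99,560
Administrative surcharge: 10% of $99,560 = $9,956
Total penalty: $99,560 + $9,956 = $109,516
Minimum $53,990: $109,516 meets the minimum, no increase.

$109,516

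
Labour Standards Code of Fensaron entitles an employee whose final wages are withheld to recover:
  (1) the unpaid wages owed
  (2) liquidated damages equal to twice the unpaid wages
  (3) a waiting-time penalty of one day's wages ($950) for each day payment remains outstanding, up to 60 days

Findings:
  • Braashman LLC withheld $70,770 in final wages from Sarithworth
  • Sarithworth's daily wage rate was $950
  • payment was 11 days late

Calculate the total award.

$222,760

Doubled: 2 × $70,770 = $141,540
Penalty days: min(11, 60) = 11
Waiting-time penalty: 11 × $950 = $10,450
Total award: $70,770 + $141,540 + $10,450 = $222,760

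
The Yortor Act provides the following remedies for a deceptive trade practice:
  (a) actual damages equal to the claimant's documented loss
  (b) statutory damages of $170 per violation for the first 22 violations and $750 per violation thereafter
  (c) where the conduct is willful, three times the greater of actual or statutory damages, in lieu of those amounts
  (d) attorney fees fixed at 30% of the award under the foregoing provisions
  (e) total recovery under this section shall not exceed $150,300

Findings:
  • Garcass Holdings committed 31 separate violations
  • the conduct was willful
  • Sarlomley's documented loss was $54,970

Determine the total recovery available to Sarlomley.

$150,300

First 22 violations: 22 × $170 = $3,740
Remaining violations: (31 − 22) × $750 = $6,750
Statutory damages: $3,740 + $6,750 = $10,490
Greater of actual damages ($54,970) or statutory damages ($10,490): $54,970
Trebled: 3 × $54,970 = $164,910
Attorney fees: 30% of $164,910 = $49,473
Total before cap: $164,910 + $49,473 = $214,383
Cap at $150,300: $214,383 exceeds the cap → $150,300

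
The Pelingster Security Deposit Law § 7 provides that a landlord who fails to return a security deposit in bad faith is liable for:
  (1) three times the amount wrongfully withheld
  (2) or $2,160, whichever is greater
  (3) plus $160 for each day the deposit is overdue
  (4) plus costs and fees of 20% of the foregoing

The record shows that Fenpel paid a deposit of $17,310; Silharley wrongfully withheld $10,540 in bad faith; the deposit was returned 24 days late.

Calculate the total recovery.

Trebled: 3 × $10,540 = $31,620
Minimum $2,160: $31,620 meets the minimum, no increase.
Late-return penalty: 24 × $160 = $3,840
Damages plus late penalty: $31,620 + $3,840 = $35,460
Costs and fees: 20% of $35,460 = $7,092
Total recovery: $35,460 + $7,092 = $42,552

Recovery: $42,552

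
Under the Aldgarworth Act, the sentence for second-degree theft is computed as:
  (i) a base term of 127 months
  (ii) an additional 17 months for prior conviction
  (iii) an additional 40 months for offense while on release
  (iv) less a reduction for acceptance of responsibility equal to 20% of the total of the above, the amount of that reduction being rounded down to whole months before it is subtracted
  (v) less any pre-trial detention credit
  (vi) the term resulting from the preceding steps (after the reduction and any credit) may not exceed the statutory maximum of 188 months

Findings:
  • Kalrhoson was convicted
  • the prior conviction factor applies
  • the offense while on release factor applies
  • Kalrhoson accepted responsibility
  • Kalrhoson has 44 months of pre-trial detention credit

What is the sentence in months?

Sentence: 104 months

Prior conviction enhancement: +17 months
Offense while on release enhancement: +40 months
Adjusted term: 127 months + 17 months + 40 months = 184 months
Acceptance of responsibility reduction: 20% of 184 months = 36 months (rounded down)
After reduction: 184 − 36 = 148 months
Less pre-trial detention credit: 148 months − 44 months = 104 months
Cap at 188 months: 104 months is within the cap, no reduction.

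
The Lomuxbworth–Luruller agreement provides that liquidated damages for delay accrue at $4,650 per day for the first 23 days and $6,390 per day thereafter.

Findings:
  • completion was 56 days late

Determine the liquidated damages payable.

Liquidated damages: $317,820

First 23 days: 23 × $4,650 = $106,950
Remaining days: (56 − 23) × $6,390 = $210,870
Accrued per-day damages: $106,950 + $210,870 = $317,820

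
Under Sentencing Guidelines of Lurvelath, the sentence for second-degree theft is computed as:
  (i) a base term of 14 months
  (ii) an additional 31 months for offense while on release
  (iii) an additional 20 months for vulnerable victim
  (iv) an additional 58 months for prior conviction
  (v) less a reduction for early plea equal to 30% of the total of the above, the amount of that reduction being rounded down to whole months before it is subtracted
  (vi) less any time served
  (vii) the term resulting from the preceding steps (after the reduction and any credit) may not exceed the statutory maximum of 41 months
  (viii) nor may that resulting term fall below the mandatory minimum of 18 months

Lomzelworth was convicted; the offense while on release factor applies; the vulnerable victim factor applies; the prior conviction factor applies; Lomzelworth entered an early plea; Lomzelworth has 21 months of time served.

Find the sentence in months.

Offense while on release enhancement: +31 months
Vulnerable victim enhancement: +20 months
Prior conviction enhancement: +58 months
Adjusted term: 14 months + 31 months + 20 months + 58 months = 123 months
Early plea reduction: 30% of 123 months = 36 months (rounded down)
After reduction: 123 − 36 = 87 months
Less time served: 87 months − 21 months = 66 months
Cap at 41 months: 66 months exceeds the cap → 41 months
Minimum 18 months: 41 months meets the minimum, no increase.

41 months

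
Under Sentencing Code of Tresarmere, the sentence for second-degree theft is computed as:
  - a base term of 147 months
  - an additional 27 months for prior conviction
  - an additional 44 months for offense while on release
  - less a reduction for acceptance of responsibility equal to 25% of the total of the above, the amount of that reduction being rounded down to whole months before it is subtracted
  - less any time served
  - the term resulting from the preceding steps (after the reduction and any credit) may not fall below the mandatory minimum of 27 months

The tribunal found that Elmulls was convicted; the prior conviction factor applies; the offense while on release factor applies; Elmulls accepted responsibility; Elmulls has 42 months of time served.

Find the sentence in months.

122 months

Prior conviction enhancement: +27 months
Offense while on release enhancement: +44 months
Adjusted term: 147 months + 27 months + 44 months = 218 months
Acceptance of responsibility reduction: 25% of 218 months = 54 months (rounded down)
After reduction: 218 − 54 = 164 months
Less time served: 164 months − 42 months = 122 months
Minimum 27 months: 122 months meets the minimum, no increase.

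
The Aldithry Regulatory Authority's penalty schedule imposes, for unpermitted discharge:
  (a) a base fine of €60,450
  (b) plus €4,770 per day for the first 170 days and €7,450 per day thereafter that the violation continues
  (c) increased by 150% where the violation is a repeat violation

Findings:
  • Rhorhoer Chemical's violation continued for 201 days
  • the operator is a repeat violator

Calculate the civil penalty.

First 170 days: 170 × €4,770 = €810,900
Remaining days: (201 − 170) × €7,450 = €230,950
Per-day component: €810,900 + €230,950 = €1,041,850
Base plus per-day: €60,450 + €1,041,850 = €1,102,300
Enhancement: 150% of €1,102,300 = €1,653,450
Enhanced fine: €1,102,300 + €1,653,450 = €2,755,750

€2,755,750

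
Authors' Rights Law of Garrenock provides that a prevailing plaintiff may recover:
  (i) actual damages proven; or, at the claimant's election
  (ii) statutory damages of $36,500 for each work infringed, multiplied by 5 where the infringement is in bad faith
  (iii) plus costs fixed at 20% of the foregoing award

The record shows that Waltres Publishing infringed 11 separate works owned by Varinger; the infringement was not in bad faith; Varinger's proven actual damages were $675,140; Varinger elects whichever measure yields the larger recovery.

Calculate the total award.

$810,168

Statutory damages: 11 × $36,500 = $401,500
Infringement not in bad faith: no ×5 enhancement.
Greater of actual damages ($675,140) or statutory damages ($401,500): $675,140
Costs: 20% of $675,140 = $135,028
Award plus costs: $675,140 + $135,028 = $810,168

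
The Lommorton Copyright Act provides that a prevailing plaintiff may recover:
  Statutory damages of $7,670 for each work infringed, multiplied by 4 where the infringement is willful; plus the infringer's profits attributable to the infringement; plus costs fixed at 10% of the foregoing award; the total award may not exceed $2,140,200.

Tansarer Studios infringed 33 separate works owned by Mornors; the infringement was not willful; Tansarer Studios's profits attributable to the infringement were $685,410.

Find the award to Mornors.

$1,032,372

Statutory damages: 33 × $7,670 = $253,110
Infringement not willful: no ×4 enhancement.
Combined award: $253,110 + $685,410 = $938,520
Costs: 10% of $938,520 = $93,852
Award plus costs: $938,520 + $93,852 = $1,032,372
Cap at $2,140,200: $1,032,372 is within the cap, no reduction.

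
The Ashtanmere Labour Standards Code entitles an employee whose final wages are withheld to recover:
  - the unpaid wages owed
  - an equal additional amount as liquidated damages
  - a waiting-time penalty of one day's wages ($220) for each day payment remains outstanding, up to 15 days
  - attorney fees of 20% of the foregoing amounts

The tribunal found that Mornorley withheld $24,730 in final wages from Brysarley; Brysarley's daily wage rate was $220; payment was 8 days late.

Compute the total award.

Liquidated damages (equal amount): $24,730
Penalty days: min(8, 15) = 8
Waiting-time penalty: 8 × $220 = $1,760
Subtotal: $24,730 + $24,730 + $1,760 = $51,220
Attorney fees: 20% of $51,220 = $10,244
Total award: $51,220 + $10,244 = $61,464

$61,464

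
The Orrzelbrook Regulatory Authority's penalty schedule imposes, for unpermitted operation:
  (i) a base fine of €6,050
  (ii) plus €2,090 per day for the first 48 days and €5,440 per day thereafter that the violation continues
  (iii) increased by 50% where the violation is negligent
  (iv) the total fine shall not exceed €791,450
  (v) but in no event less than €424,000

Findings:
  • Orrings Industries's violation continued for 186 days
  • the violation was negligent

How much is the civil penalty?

€791,450

First 48 days: 48 × €2,090 = €100,320
Remaining days: (186 − 48) × €5,440 = €750,720
Per-day component: €100,320 + €750,720 = €851,040
Base plus per-day: €6,050 + €851,040 = €857,090
Enhancement: 50% of €857,090 = €428,545
Enhanced fine: €857,090 + €428,545 = €1,285,635
Cap at €791,450: €1,285,635 exceeds the cap → €791,450
Minimum €424,000: €791,450 meets the minimum, no increase.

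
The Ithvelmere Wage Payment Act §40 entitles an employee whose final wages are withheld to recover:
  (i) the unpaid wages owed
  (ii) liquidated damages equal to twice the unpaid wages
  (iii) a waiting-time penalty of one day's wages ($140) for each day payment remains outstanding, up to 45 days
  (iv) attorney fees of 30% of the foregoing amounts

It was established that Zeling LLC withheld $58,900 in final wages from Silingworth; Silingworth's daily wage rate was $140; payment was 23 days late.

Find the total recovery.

Doubled: 2 × $58,900 = $117,800
Penalty days: min(23, 45) = 23
Waiting-time penalty: 23 × $140 = $3,220
Subtotal: $58,900 + $117,800 + $3,220 = $179,920
Attorney fees: 30% of $179,920 = $53,976
Total award: $179,920 + $53,976 = $233,896

$233,896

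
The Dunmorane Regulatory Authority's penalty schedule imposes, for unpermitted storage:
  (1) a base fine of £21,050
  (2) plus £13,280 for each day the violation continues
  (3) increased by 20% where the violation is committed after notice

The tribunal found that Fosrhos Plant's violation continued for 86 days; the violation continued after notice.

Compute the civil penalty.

£1,395,756

Per-day component: 86 × £13,280 = £1,142,080
Base plus per-day: £21,050 + £1,142,080 = £1,163,130
Enhancement: 20% of £1,163,130 = £232,626
Enhanced fine: £1,163,130 + £232,626 = £1,395,756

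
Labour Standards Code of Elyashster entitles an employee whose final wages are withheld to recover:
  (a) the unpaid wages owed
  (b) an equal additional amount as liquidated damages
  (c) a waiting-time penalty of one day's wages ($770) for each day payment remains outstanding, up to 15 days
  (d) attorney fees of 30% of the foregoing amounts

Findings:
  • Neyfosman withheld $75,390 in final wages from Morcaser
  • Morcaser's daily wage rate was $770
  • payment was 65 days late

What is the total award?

Liquidated damages (equal amount): $75,390
Penalty days: min(65, 15) = 15
Waiting-time penalty: 15 × $770 = $11,550
Subtotal: $75,390 + $75,390 + $11,550 = $162,330
Attorney fees: 30% of $162,330 = $48,699
Total award: $162,330 + $48,699 = $211,029

$211,029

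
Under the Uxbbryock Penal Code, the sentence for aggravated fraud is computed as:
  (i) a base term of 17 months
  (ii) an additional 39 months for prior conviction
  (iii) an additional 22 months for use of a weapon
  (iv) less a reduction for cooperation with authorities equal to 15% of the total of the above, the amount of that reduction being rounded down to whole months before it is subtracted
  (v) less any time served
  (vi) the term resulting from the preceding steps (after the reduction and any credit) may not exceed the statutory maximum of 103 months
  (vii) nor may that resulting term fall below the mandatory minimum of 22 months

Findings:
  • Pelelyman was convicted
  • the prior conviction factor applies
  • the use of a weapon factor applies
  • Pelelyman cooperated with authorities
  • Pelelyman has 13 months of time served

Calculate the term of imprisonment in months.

54 months

Prior conviction enhancement: +39 months
Use of a weapon enhancement: +22 months
Adjusted term: 17 months + 39 months + 22 months = 78 months
Cooperation with authorities reduction: 15% of 78 months = 11 months (rounded down)
After reduction: 78 − 11 = 67 months
Less time served: 67 months − 13 months = 54 months
Cap at 103 months: 54 months is within the cap, no reduction.
Minimum 22 months: 54 months meets the minimum, no increase.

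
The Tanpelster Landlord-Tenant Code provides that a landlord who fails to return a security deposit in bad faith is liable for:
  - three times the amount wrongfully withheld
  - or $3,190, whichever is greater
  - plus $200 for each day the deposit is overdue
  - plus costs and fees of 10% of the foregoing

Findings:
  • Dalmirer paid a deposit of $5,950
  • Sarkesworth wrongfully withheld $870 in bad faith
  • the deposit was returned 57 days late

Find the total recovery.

$16,049

Trebled: 3 × $870 = $2,610
Minimum $3,190: $2,610 is below the minimum → $3,190
Late-return penalty: 57 × $200 = $11,400
Damages plus late penalty: $3,190 + $11,400 = $14,590
Costs and fees: 10% of $14,590 = $1,459
Total recovery: $14,590 + $1,459 = $16,049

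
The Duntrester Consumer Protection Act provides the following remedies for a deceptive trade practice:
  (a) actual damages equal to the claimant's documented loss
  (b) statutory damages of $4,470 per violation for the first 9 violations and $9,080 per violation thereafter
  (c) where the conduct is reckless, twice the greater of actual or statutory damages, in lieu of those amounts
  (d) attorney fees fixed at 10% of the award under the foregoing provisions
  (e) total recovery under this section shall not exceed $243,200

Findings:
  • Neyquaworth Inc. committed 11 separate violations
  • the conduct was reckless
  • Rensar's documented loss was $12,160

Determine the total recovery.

First 9 violations: 9 × $4,470 = $40,230
Remaining violations: (11 − 9) × $9,080 = $18,160
Statutory damages: $40,230 + $18,160 = $58,390
Greater of actual damages ($12,160) or statutory damages ($58,390): $58,390
Doubled: 2 × $58,390 = $116,780
Attorney fees: 10% of $116,780 = $11,678
Total before cap: $116,780 + $11,678 = $128,458
Cap at $243,200: $128,458 is within the cap, no reduction.

$128,458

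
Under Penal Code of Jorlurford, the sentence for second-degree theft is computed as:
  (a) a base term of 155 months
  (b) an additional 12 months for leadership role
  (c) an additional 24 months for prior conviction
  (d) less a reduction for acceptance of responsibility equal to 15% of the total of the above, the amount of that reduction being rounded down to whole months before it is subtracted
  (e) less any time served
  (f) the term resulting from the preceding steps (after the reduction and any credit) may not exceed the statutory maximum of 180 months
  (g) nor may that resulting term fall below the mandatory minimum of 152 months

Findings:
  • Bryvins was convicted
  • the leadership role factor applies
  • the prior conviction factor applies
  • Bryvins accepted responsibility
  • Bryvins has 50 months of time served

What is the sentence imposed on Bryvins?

Leadership role enhancement: +12 months
Prior conviction enhancement: +24 months
Adjusted term: 155 months + 12 months + 24 months = 191 months
Acceptance of responsibility reduction: 15% of 191 months = 28 months (rounded down)
After reduction: 191 − 28 = 163 months
Less time served: 163 months − 50 months = 113 months
Cap at 180 months: 113 months is within the cap, no reduction.
Minimum 152 months: 113 months is below the minimum → 152 months

Sentence: 152 months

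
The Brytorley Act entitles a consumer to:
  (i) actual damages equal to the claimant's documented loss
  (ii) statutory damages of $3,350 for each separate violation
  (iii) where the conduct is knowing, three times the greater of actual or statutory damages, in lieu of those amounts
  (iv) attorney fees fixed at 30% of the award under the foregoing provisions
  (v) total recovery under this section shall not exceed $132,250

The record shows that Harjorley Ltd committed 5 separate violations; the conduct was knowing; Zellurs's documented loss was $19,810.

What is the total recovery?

Statutory damages: 5 × $3,350 = $16,750
Greater of actual damages ($19,810) or statutory damages ($16,750): $19,810
Trebled: 3 × $19,810 = $59,430
Attorney fees: 30% of $59,430 = $17,829
Total before cap: $59,430 + $17,829 = $77,259
Cap at $132,250: $77,259 is within the cap, no reduction.

Total recovery: $77,259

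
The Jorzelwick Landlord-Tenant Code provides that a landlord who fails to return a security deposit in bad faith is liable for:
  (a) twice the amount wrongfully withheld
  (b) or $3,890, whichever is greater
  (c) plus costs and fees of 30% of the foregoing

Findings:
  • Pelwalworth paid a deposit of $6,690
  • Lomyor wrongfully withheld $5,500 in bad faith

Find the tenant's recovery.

Doubled: 2 × $5,500 = $11,000
Minimum $3,890: $11,000 meets the minimum, no increase.
Costs and fees: 30% of $11,000 = $3,300
Total recovery: $11,000 + $3,300 = $14,300

$14,300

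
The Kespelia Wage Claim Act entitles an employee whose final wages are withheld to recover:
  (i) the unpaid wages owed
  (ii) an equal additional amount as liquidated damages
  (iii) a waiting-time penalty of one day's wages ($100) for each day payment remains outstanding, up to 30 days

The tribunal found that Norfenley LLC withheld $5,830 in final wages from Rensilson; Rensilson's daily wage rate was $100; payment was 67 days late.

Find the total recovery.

$14,660

Liquidated damages (equal amount): $5,830
Penalty days: min(67, 30) = 30
Waiting-time penalty: 30 × $100 = $3,000
Total award: $5,830 + $5,830 + $3,000 = $14,660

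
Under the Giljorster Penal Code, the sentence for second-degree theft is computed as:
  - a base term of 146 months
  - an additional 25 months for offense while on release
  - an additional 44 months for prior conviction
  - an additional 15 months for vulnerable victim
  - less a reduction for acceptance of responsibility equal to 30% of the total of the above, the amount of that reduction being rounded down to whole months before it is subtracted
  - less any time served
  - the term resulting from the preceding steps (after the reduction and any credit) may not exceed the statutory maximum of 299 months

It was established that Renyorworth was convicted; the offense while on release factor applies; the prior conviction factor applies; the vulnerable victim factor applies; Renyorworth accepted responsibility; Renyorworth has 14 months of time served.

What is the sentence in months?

Offense while on release enhancement: +25 months
Prior conviction enhancement: +44 months
Vulnerable victim enhancement: +15 months
Adjusted term: 146 months + 25 months + 44 months + 15 months = 230 months
Acceptance of responsibility reduction: 30% of 230 months = 69 months (rounded down)
After reduction: 230 − 69 = 161 months
Less time served: 161 months − 14 months = 147 months
Cap at 299 months: 147 months is within the cap, no reduction.

147 months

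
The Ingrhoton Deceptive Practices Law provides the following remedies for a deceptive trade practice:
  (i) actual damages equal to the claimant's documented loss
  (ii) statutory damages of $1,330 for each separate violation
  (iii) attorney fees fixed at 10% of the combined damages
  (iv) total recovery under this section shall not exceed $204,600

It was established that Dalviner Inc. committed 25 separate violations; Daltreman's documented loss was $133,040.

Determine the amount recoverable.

$182,919

Statutory damages: 25 × $1,330 = $33,250
Combined damages: $133,040 + $33,250 = $166,290
Attorney fees: 10% of $166,290 = $16,629
Total before cap: $166,290 + $16,629 = $182,919
Cap at $204,600: $182,919 is within the cap, no reduction.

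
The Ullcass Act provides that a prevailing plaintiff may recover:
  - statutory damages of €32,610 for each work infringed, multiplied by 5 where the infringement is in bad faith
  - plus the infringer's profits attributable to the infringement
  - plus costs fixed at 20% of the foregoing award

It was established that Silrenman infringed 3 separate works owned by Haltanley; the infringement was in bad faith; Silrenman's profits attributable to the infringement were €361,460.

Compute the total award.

Statutory damages: 3 × €32,610 = €97,830
Multiplied by 5: 5 × €97,830 = €489,150
Combined award: €489,150 + €361,460 = €850,610
Costs: 20% of €850,610 = €170,122
Award plus costs: €850,610 + €170,122 = €1,020,732

€1,020,732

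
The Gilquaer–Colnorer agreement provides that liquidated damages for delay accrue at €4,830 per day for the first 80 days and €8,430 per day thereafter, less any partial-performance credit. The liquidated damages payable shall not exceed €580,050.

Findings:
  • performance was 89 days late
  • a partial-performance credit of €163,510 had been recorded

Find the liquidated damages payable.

First 80 days: 80 × €4,830 = €386,400
Remaining days: (89 − 80) × €8,430 = €75,870
Accrued per-day damages: €386,400 + €75,870 = €462,270
Less partial-performance credit: €462,270 − €163,510 = €298,760
Cap at €580,050: €298,760 is within the cap, no reduction.

€298,760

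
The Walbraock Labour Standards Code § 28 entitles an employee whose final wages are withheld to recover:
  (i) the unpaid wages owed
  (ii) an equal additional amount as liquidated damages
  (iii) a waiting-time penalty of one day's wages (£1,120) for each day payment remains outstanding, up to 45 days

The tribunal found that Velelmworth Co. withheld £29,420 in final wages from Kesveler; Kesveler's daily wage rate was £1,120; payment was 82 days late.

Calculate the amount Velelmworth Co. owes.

Liquidated damages (equal amount): £29,420
Penalty days: min(82, 45) = 45
Waiting-time penalty: 45 × £1,120 = £50,400
Total award: £29,420 + £29,420 + £50,400 = £109,240

£109,240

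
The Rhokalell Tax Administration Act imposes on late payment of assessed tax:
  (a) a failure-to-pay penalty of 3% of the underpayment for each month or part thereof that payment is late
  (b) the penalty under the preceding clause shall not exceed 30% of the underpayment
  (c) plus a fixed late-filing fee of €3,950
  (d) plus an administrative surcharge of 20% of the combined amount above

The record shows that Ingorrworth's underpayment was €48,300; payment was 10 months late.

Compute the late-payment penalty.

Accrued rate: 3% × 10 = 30%, capped at 30% → 30%
Failure-to-pay penalty: 30% of €48,300 = €14,490
Penalty before surcharge: €14,490 + €3,950 = €18,440
Administrative surcharge: 20% of €18,440 = €3,688
Total penalty: €18,440 + €3,688 = €22,128

€22,128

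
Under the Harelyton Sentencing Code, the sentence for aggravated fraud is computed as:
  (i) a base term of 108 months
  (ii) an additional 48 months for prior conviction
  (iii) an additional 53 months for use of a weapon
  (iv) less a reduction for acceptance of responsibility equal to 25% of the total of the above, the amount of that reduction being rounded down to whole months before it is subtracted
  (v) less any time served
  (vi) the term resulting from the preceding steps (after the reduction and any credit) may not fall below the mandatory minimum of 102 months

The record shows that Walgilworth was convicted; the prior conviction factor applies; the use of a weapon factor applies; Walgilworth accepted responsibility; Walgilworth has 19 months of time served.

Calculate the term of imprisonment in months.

Prior conviction enhancement: +48 months
Use of a weapon enhancement: +53 months
Adjusted term: 108 months + 48 months + 53 months = 209 months
Acceptance of responsibility reduction: 25% of 209 months = 52 months (rounded down)
After reduction: 209 − 52 = 157 months
Less time served: 157 months − 19 months = 138 months
Minimum 102 months: 138 months meets the minimum, no increase.

Sentence: 138 months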